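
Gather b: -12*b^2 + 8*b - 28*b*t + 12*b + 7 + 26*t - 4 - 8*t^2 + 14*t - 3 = -12*b^2 + b*(20 - 28*t) - 8*t^2 + 40*t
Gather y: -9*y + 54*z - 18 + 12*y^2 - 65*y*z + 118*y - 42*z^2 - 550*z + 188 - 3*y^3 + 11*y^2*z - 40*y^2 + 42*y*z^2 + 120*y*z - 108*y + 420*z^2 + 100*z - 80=-3*y^3 + y^2*(11*z - 28) + y*(42*z^2 + 55*z + 1) + 378*z^2 - 396*z + 90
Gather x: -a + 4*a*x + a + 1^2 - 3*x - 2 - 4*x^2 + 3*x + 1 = 4*a*x - 4*x^2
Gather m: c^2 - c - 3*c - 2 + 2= c^2 - 4*c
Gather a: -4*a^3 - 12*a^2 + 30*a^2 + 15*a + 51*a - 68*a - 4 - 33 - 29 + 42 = -4*a^3 + 18*a^2 - 2*a - 24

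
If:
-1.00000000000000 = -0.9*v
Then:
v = 1.11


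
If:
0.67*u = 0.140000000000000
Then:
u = 0.21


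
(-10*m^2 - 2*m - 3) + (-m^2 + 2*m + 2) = -11*m^2 - 1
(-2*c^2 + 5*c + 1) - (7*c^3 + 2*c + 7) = -7*c^3 - 2*c^2 + 3*c - 6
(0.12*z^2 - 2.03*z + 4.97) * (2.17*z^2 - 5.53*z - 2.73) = 0.2604*z^4 - 5.0687*z^3 + 21.6832*z^2 - 21.9422*z - 13.5681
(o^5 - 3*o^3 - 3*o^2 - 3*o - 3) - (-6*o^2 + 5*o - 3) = o^5 - 3*o^3 + 3*o^2 - 8*o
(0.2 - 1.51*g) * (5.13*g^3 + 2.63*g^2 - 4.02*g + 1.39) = -7.7463*g^4 - 2.9453*g^3 + 6.5962*g^2 - 2.9029*g + 0.278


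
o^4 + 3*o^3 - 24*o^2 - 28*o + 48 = (o - 4)*(o - 1)*(o + 2)*(o + 6)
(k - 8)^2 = k^2 - 16*k + 64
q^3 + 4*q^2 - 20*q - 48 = (q - 4)*(q + 2)*(q + 6)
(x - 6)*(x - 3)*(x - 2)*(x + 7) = x^4 - 4*x^3 - 41*x^2 + 216*x - 252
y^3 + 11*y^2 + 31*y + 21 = (y + 1)*(y + 3)*(y + 7)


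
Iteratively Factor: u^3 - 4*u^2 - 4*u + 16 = (u - 4)*(u^2 - 4) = (u - 4)*(u - 2)*(u + 2)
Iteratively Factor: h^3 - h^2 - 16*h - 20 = (h + 2)*(h^2 - 3*h - 10) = (h - 5)*(h + 2)*(h + 2)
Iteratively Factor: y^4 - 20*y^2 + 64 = (y + 4)*(y^3 - 4*y^2 - 4*y + 16) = (y + 2)*(y + 4)*(y^2 - 6*y + 8) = (y - 2)*(y + 2)*(y + 4)*(y - 4)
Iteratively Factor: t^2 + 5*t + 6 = (t + 3)*(t + 2)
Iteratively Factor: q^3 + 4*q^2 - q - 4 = (q + 4)*(q^2 - 1) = (q + 1)*(q + 4)*(q - 1)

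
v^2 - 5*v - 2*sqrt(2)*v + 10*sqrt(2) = (v - 5)*(v - 2*sqrt(2))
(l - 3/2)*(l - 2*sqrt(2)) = l^2 - 2*sqrt(2)*l - 3*l/2 + 3*sqrt(2)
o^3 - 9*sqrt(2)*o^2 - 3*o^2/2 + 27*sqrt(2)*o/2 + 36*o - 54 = (o - 3/2)*(o - 6*sqrt(2))*(o - 3*sqrt(2))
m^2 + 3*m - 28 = (m - 4)*(m + 7)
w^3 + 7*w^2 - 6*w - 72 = (w - 3)*(w + 4)*(w + 6)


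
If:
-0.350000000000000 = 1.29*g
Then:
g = -0.27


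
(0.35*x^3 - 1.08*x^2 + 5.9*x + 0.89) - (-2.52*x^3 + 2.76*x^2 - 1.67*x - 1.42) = 2.87*x^3 - 3.84*x^2 + 7.57*x + 2.31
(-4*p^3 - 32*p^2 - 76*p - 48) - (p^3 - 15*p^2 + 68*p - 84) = -5*p^3 - 17*p^2 - 144*p + 36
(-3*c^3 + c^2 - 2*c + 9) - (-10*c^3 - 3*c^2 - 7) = 7*c^3 + 4*c^2 - 2*c + 16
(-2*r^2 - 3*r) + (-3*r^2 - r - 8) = -5*r^2 - 4*r - 8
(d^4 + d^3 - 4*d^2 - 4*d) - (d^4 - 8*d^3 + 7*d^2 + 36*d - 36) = 9*d^3 - 11*d^2 - 40*d + 36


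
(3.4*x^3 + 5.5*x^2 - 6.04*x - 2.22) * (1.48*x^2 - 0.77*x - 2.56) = 5.032*x^5 + 5.522*x^4 - 21.8782*x^3 - 12.7148*x^2 + 17.1718*x + 5.6832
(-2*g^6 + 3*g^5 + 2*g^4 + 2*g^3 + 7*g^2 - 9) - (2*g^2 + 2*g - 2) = -2*g^6 + 3*g^5 + 2*g^4 + 2*g^3 + 5*g^2 - 2*g - 7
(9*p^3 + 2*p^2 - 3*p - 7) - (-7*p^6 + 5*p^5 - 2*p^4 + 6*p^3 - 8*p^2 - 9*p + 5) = 7*p^6 - 5*p^5 + 2*p^4 + 3*p^3 + 10*p^2 + 6*p - 12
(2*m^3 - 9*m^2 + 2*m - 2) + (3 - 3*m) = 2*m^3 - 9*m^2 - m + 1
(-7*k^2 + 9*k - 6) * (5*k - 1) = -35*k^3 + 52*k^2 - 39*k + 6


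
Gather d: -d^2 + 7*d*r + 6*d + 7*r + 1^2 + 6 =-d^2 + d*(7*r + 6) + 7*r + 7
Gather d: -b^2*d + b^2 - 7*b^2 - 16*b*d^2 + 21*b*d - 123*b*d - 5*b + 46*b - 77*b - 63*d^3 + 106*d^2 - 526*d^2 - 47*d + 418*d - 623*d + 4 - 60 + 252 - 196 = -6*b^2 - 36*b - 63*d^3 + d^2*(-16*b - 420) + d*(-b^2 - 102*b - 252)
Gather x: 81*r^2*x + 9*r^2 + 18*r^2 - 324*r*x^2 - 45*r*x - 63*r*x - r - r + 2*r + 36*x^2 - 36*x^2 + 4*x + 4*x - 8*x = 27*r^2 - 324*r*x^2 + x*(81*r^2 - 108*r)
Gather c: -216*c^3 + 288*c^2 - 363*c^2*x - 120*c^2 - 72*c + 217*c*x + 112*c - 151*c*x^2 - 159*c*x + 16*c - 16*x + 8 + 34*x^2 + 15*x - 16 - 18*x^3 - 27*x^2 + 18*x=-216*c^3 + c^2*(168 - 363*x) + c*(-151*x^2 + 58*x + 56) - 18*x^3 + 7*x^2 + 17*x - 8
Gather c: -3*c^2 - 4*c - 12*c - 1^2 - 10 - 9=-3*c^2 - 16*c - 20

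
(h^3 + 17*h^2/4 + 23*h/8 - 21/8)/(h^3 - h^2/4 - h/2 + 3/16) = 2*(4*h^2 + 19*h + 21)/(8*h^2 + 2*h - 3)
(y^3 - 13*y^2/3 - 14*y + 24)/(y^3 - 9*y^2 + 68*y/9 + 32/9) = 3*(y^2 - 3*y - 18)/(3*y^2 - 23*y - 8)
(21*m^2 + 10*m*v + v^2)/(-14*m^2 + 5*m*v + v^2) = (3*m + v)/(-2*m + v)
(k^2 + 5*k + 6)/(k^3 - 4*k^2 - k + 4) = (k^2 + 5*k + 6)/(k^3 - 4*k^2 - k + 4)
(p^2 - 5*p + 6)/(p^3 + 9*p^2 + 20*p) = (p^2 - 5*p + 6)/(p*(p^2 + 9*p + 20))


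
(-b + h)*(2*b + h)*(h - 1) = -2*b^2*h + 2*b^2 + b*h^2 - b*h + h^3 - h^2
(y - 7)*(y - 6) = y^2 - 13*y + 42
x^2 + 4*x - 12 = (x - 2)*(x + 6)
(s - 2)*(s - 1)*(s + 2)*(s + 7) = s^4 + 6*s^3 - 11*s^2 - 24*s + 28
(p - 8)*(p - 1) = p^2 - 9*p + 8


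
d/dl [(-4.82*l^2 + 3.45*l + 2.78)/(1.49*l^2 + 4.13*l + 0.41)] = (-25.0471*l^2 - 12.2368*l - 10.0669)/(2.2201*l^4 + 12.3074*l^3 + 18.2787*l^2 + 3.3866*l + 0.1681)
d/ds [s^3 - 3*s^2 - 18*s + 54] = 3*s^2 - 6*s - 18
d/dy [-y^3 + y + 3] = 1 - 3*y^2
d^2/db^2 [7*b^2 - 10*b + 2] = 14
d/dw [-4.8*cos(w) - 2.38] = 4.8*sin(w)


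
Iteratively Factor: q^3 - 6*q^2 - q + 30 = (q - 3)*(q^2 - 3*q - 10) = (q - 3)*(q + 2)*(q - 5)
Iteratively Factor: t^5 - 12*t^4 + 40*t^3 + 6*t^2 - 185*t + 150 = (t - 3)*(t^4 - 9*t^3 + 13*t^2 + 45*t - 50) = (t - 3)*(t + 2)*(t^3 - 11*t^2 + 35*t - 25) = (t - 3)*(t - 1)*(t + 2)*(t^2 - 10*t + 25) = (t - 5)*(t - 3)*(t - 1)*(t + 2)*(t - 5)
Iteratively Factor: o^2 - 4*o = (o)*(o - 4)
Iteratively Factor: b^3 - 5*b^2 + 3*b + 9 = (b + 1)*(b^2 - 6*b + 9) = (b - 3)*(b + 1)*(b - 3)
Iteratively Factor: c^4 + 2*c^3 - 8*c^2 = (c + 4)*(c^3 - 2*c^2) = c*(c + 4)*(c^2 - 2*c) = c*(c - 2)*(c + 4)*(c)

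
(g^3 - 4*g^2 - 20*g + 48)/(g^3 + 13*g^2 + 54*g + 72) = (g^2 - 8*g + 12)/(g^2 + 9*g + 18)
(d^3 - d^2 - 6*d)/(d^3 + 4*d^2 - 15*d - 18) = d*(d + 2)/(d^2 + 7*d + 6)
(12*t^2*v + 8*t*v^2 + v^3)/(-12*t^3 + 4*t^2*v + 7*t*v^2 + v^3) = -v/(t - v)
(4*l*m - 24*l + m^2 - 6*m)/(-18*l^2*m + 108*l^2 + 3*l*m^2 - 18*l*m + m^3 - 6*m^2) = (-4*l - m)/(18*l^2 - 3*l*m - m^2)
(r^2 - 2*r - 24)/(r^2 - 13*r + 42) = (r + 4)/(r - 7)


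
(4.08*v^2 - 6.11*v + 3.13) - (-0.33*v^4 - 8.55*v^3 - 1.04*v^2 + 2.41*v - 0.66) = 0.33*v^4 + 8.55*v^3 + 5.12*v^2 - 8.52*v + 3.79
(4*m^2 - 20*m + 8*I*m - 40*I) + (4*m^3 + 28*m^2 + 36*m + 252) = 4*m^3 + 32*m^2 + 16*m + 8*I*m + 252 - 40*I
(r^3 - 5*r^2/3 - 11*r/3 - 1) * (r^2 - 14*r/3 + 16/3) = r^5 - 19*r^4/3 + 85*r^3/9 + 65*r^2/9 - 134*r/9 - 16/3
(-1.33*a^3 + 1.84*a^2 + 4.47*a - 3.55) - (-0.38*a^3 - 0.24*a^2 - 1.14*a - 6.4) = -0.95*a^3 + 2.08*a^2 + 5.61*a + 2.85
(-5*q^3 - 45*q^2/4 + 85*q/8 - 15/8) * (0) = 0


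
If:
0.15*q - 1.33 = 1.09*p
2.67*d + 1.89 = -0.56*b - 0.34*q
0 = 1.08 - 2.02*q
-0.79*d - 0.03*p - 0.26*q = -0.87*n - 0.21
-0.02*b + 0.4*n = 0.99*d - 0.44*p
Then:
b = 0.60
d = -0.90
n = -0.94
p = -1.15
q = 0.53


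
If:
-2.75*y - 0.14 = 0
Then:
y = -0.05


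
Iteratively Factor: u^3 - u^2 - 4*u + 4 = (u - 2)*(u^2 + u - 2) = (u - 2)*(u - 1)*(u + 2)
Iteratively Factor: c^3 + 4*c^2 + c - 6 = (c - 1)*(c^2 + 5*c + 6) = (c - 1)*(c + 3)*(c + 2)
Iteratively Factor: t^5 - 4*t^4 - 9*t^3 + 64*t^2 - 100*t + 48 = (t - 2)*(t^4 - 2*t^3 - 13*t^2 + 38*t - 24) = (t - 2)^2*(t^3 - 13*t + 12) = (t - 2)^2*(t - 1)*(t^2 + t - 12) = (t - 3)*(t - 2)^2*(t - 1)*(t + 4)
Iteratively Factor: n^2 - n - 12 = (n + 3)*(n - 4)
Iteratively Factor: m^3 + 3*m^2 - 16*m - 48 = (m + 4)*(m^2 - m - 12) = (m - 4)*(m + 4)*(m + 3)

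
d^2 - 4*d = d*(d - 4)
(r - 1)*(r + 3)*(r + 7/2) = r^3 + 11*r^2/2 + 4*r - 21/2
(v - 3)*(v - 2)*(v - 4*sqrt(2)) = v^3 - 4*sqrt(2)*v^2 - 5*v^2 + 6*v + 20*sqrt(2)*v - 24*sqrt(2)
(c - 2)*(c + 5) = c^2 + 3*c - 10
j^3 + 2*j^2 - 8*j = j*(j - 2)*(j + 4)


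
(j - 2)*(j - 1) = j^2 - 3*j + 2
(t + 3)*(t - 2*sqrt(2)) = t^2 - 2*sqrt(2)*t + 3*t - 6*sqrt(2)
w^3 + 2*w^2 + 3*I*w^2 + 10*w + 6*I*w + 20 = (w + 2)*(w - 2*I)*(w + 5*I)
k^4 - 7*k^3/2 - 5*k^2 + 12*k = k*(k - 4)*(k - 3/2)*(k + 2)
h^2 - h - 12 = (h - 4)*(h + 3)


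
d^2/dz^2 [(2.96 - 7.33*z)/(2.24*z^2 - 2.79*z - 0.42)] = ((4.48*z - 2.79)*(7.33*z - 2.96)*(8.96*z - 5.58) + (98.5152*z - 54.1622)*(-2.24*z^2 + 2.79*z + 0.42))/(-2.24*z^2 + 2.79*z + 0.42)^3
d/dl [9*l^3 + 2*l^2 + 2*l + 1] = 27*l^2 + 4*l + 2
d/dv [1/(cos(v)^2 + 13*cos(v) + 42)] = (2*cos(v) + 13)*sin(v)/(cos(v)^2 + 13*cos(v) + 42)^2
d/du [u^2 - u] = 2*u - 1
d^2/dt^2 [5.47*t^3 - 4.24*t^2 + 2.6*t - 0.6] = 32.82*t - 8.48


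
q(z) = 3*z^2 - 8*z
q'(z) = 6*z - 8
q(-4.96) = 113.48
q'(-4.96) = -37.76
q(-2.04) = 28.80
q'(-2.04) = -20.24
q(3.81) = 13.07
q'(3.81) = 14.86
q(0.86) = -4.66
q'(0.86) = -2.84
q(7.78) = 119.35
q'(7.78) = 38.68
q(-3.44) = 63.02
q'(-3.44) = -28.64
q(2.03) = -3.88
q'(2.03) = 4.18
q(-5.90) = 151.63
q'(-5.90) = -43.40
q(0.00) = 0.00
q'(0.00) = -8.00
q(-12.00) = 528.00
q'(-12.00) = -80.00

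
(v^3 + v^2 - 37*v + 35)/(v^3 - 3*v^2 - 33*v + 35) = (v^2 + 2*v - 35)/(v^2 - 2*v - 35)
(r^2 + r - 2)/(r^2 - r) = (r + 2)/r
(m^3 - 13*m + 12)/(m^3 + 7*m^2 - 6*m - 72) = (m - 1)/(m + 6)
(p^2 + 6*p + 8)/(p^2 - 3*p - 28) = (p + 2)/(p - 7)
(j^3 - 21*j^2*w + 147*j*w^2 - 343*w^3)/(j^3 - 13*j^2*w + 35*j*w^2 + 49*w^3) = (j - 7*w)/(j + w)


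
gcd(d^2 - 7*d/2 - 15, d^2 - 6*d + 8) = 1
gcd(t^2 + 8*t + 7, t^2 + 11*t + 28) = t + 7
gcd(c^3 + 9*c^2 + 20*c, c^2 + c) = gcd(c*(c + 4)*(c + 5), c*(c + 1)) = c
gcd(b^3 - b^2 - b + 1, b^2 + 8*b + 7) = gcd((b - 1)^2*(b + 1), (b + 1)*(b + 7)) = b + 1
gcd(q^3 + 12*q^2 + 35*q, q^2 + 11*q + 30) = q + 5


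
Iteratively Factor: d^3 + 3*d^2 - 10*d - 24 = (d + 4)*(d^2 - d - 6) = (d + 2)*(d + 4)*(d - 3)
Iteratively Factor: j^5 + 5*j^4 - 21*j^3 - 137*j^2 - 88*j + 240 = (j - 1)*(j^4 + 6*j^3 - 15*j^2 - 152*j - 240) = (j - 1)*(j + 4)*(j^3 + 2*j^2 - 23*j - 60) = (j - 1)*(j + 3)*(j + 4)*(j^2 - j - 20) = (j - 1)*(j + 3)*(j + 4)^2*(j - 5)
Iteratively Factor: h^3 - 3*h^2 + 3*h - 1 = (h - 1)*(h^2 - 2*h + 1) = (h - 1)^2*(h - 1)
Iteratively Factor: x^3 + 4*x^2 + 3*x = (x + 1)*(x^2 + 3*x) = x*(x + 1)*(x + 3)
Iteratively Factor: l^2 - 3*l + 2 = (l - 2)*(l - 1)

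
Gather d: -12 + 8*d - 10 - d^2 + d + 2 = -d^2 + 9*d - 20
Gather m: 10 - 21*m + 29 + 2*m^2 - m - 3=2*m^2 - 22*m + 36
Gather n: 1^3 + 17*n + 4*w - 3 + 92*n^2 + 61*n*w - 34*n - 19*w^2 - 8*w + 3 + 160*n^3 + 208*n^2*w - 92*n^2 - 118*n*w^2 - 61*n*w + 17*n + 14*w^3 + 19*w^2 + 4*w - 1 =160*n^3 + 208*n^2*w - 118*n*w^2 + 14*w^3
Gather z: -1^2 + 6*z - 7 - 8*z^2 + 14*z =-8*z^2 + 20*z - 8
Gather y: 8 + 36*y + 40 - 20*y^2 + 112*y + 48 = -20*y^2 + 148*y + 96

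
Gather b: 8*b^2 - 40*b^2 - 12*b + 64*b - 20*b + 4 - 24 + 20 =-32*b^2 + 32*b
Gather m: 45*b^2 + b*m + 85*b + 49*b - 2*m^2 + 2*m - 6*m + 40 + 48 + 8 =45*b^2 + 134*b - 2*m^2 + m*(b - 4) + 96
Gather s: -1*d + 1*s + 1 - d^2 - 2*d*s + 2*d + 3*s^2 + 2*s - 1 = -d^2 + d + 3*s^2 + s*(3 - 2*d)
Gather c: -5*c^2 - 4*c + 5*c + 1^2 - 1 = -5*c^2 + c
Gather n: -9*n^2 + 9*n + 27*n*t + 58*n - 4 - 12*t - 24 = -9*n^2 + n*(27*t + 67) - 12*t - 28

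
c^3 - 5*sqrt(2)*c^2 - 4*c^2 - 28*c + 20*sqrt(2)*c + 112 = (c - 4)*(c - 7*sqrt(2))*(c + 2*sqrt(2))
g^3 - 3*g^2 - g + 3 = (g - 3)*(g - 1)*(g + 1)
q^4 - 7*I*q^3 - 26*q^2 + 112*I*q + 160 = (q - 4)*(q + 4)*(q - 5*I)*(q - 2*I)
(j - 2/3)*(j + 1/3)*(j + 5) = j^3 + 14*j^2/3 - 17*j/9 - 10/9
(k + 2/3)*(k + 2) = k^2 + 8*k/3 + 4/3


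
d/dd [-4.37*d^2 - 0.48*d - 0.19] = -8.74*d - 0.48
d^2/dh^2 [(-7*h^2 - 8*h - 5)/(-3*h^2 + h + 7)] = 2*(93*h^3 + 576*h^2 + 459*h + 397)/(27*h^6 - 27*h^5 - 180*h^4 + 125*h^3 + 420*h^2 - 147*h - 343)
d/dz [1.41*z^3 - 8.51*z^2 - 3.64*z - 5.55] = 4.23*z^2 - 17.02*z - 3.64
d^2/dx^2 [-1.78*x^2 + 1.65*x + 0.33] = -3.56000000000000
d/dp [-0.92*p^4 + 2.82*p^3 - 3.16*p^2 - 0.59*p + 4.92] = -3.68*p^3 + 8.46*p^2 - 6.32*p - 0.59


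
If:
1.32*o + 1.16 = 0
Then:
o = -0.88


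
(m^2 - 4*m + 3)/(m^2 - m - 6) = (m - 1)/(m + 2)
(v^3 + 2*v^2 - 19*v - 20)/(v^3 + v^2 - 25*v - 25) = (v - 4)/(v - 5)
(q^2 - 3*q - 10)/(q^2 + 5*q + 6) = (q - 5)/(q + 3)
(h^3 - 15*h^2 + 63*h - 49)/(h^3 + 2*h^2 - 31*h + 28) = (h^2 - 14*h + 49)/(h^2 + 3*h - 28)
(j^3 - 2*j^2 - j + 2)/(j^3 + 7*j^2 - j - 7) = (j - 2)/(j + 7)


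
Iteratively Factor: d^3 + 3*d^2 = (d + 3)*(d^2) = d*(d + 3)*(d)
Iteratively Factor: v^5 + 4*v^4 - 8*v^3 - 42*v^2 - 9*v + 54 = (v + 3)*(v^4 + v^3 - 11*v^2 - 9*v + 18) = (v - 1)*(v + 3)*(v^3 + 2*v^2 - 9*v - 18) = (v - 1)*(v + 2)*(v + 3)*(v^2 - 9) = (v - 1)*(v + 2)*(v + 3)^2*(v - 3)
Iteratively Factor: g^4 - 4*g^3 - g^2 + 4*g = (g - 4)*(g^3 - g) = (g - 4)*(g - 1)*(g^2 + g) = g*(g - 4)*(g - 1)*(g + 1)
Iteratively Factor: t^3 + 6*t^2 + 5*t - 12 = (t + 3)*(t^2 + 3*t - 4) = (t + 3)*(t + 4)*(t - 1)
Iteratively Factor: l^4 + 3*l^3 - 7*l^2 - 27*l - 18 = (l + 2)*(l^3 + l^2 - 9*l - 9) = (l + 1)*(l + 2)*(l^2 - 9) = (l + 1)*(l + 2)*(l + 3)*(l - 3)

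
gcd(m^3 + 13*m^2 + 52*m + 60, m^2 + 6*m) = m + 6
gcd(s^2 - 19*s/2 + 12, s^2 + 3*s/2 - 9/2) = s - 3/2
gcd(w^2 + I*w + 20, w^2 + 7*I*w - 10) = w + 5*I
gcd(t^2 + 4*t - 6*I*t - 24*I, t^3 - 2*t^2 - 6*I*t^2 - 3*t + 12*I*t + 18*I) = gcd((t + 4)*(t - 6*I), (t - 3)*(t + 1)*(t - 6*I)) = t - 6*I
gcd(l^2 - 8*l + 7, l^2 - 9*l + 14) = l - 7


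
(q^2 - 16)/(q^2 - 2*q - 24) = (q - 4)/(q - 6)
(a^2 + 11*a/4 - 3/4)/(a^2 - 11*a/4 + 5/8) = 2*(a + 3)/(2*a - 5)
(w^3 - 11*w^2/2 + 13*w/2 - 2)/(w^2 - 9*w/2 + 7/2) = (2*w^2 - 9*w + 4)/(2*w - 7)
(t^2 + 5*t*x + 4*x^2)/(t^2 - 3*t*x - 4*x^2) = (-t - 4*x)/(-t + 4*x)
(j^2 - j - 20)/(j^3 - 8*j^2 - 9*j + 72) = (j^2 - j - 20)/(j^3 - 8*j^2 - 9*j + 72)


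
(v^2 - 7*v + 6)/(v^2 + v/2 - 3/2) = 2*(v - 6)/(2*v + 3)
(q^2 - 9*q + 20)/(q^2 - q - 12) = (q - 5)/(q + 3)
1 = 1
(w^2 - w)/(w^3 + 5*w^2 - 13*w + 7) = w/(w^2 + 6*w - 7)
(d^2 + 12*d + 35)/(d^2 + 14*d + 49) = (d + 5)/(d + 7)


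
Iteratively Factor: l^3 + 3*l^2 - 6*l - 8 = (l + 4)*(l^2 - l - 2) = (l - 2)*(l + 4)*(l + 1)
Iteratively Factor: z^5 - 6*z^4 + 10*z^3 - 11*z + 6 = (z - 1)*(z^4 - 5*z^3 + 5*z^2 + 5*z - 6) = (z - 3)*(z - 1)*(z^3 - 2*z^2 - z + 2) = (z - 3)*(z - 2)*(z - 1)*(z^2 - 1) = (z - 3)*(z - 2)*(z - 1)^2*(z + 1)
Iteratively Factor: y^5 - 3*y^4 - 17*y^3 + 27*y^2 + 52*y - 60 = (y - 1)*(y^4 - 2*y^3 - 19*y^2 + 8*y + 60) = (y - 5)*(y - 1)*(y^3 + 3*y^2 - 4*y - 12) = (y - 5)*(y - 1)*(y + 2)*(y^2 + y - 6) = (y - 5)*(y - 1)*(y + 2)*(y + 3)*(y - 2)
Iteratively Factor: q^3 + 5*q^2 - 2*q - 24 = (q + 3)*(q^2 + 2*q - 8) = (q - 2)*(q + 3)*(q + 4)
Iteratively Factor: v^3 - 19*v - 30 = (v + 3)*(v^2 - 3*v - 10) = (v - 5)*(v + 3)*(v + 2)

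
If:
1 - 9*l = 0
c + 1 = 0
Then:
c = -1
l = 1/9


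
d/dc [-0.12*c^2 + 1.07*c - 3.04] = 1.07 - 0.24*c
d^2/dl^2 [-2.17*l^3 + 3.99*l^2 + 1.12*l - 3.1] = 7.98 - 13.02*l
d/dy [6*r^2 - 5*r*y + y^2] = -5*r + 2*y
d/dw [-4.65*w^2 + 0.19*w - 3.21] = 0.19 - 9.3*w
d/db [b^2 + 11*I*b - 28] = 2*b + 11*I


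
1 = 1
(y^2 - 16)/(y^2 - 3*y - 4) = (y + 4)/(y + 1)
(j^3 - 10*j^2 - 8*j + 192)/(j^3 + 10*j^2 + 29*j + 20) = (j^2 - 14*j + 48)/(j^2 + 6*j + 5)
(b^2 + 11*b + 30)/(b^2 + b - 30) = (b + 5)/(b - 5)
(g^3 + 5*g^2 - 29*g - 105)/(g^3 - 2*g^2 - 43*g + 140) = (g + 3)/(g - 4)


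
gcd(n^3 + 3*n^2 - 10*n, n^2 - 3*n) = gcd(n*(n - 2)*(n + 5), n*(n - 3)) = n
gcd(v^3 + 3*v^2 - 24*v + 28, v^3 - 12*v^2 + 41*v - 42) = v - 2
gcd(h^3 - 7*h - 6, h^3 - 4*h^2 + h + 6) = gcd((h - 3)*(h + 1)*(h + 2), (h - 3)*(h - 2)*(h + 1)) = h^2 - 2*h - 3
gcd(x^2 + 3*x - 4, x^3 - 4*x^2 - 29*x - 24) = 1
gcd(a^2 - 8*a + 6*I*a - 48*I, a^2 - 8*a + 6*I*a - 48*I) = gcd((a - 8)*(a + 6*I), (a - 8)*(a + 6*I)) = a^2 + a*(-8 + 6*I) - 48*I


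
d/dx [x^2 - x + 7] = 2*x - 1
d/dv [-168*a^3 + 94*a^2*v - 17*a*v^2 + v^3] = 94*a^2 - 34*a*v + 3*v^2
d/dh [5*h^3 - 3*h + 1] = 15*h^2 - 3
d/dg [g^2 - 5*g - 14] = 2*g - 5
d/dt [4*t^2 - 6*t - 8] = 8*t - 6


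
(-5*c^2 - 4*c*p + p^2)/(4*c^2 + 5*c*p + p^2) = (-5*c + p)/(4*c + p)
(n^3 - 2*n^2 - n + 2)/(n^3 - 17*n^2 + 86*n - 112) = (n^2 - 1)/(n^2 - 15*n + 56)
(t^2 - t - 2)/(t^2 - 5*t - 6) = (t - 2)/(t - 6)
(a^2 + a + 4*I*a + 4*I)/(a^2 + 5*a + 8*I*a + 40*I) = (a^2 + a*(1 + 4*I) + 4*I)/(a^2 + a*(5 + 8*I) + 40*I)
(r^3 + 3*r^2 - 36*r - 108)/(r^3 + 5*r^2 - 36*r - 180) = (r + 3)/(r + 5)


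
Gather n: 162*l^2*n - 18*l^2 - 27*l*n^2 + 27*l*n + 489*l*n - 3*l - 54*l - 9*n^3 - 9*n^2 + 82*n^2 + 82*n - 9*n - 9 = -18*l^2 - 57*l - 9*n^3 + n^2*(73 - 27*l) + n*(162*l^2 + 516*l + 73) - 9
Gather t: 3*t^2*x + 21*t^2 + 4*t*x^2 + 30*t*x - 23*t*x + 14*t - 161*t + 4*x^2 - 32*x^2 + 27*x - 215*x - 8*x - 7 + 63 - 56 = t^2*(3*x + 21) + t*(4*x^2 + 7*x - 147) - 28*x^2 - 196*x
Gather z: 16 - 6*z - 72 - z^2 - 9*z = -z^2 - 15*z - 56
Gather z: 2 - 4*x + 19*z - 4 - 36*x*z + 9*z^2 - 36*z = -4*x + 9*z^2 + z*(-36*x - 17) - 2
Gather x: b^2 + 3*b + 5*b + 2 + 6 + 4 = b^2 + 8*b + 12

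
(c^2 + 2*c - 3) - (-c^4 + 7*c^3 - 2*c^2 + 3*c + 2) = c^4 - 7*c^3 + 3*c^2 - c - 5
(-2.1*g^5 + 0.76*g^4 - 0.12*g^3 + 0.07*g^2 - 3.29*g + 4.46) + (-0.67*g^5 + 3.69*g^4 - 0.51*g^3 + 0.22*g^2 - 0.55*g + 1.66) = -2.77*g^5 + 4.45*g^4 - 0.63*g^3 + 0.29*g^2 - 3.84*g + 6.12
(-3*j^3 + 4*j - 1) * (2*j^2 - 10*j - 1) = -6*j^5 + 30*j^4 + 11*j^3 - 42*j^2 + 6*j + 1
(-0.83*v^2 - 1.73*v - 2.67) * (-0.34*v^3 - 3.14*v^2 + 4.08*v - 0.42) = 0.2822*v^5 + 3.1944*v^4 + 2.9536*v^3 + 1.674*v^2 - 10.167*v + 1.1214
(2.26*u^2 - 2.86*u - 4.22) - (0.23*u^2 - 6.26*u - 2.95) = 2.03*u^2 + 3.4*u - 1.27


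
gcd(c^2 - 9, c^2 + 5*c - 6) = 1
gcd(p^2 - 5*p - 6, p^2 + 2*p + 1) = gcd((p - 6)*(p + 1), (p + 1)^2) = p + 1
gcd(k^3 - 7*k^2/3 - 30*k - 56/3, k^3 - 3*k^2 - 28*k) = k^2 - 3*k - 28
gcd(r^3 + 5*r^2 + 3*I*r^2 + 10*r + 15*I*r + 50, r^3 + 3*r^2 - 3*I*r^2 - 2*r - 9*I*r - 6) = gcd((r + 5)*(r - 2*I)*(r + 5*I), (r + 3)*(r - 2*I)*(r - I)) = r - 2*I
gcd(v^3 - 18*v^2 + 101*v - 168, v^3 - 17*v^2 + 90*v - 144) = v^2 - 11*v + 24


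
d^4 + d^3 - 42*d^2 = d^2*(d - 6)*(d + 7)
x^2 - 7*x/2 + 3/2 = (x - 3)*(x - 1/2)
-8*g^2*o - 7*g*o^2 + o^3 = o*(-8*g + o)*(g + o)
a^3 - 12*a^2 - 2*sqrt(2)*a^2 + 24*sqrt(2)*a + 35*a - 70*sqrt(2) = (a - 7)*(a - 5)*(a - 2*sqrt(2))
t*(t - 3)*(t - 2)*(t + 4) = t^4 - t^3 - 14*t^2 + 24*t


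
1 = 1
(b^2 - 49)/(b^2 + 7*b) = (b - 7)/b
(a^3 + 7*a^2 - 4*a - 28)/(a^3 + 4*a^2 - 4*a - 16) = (a + 7)/(a + 4)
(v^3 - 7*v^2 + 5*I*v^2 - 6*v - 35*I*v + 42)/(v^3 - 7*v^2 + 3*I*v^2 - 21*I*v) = (v + 2*I)/v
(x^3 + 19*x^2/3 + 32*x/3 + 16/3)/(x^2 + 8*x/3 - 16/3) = (3*x^2 + 7*x + 4)/(3*x - 4)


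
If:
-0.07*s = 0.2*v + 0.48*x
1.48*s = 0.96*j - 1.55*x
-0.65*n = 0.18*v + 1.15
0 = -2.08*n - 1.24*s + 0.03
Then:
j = 0.136225952645209*x + 3.96752450980392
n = 0.571672500640314*x - 1.5197963800905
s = 2.57352941176471 - 0.958934517203108*x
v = -2.06437291897891*x - 0.900735294117647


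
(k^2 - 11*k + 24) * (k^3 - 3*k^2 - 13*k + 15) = k^5 - 14*k^4 + 44*k^3 + 86*k^2 - 477*k + 360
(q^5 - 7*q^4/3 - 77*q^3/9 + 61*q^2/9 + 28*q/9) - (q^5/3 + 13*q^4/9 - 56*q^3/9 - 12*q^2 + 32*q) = 2*q^5/3 - 34*q^4/9 - 7*q^3/3 + 169*q^2/9 - 260*q/9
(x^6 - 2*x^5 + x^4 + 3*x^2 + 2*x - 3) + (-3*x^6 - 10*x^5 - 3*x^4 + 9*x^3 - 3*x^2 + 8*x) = -2*x^6 - 12*x^5 - 2*x^4 + 9*x^3 + 10*x - 3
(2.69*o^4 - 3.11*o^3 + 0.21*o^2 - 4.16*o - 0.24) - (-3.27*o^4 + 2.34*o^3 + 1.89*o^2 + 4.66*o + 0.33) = 5.96*o^4 - 5.45*o^3 - 1.68*o^2 - 8.82*o - 0.57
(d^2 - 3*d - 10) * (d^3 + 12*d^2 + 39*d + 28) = d^5 + 9*d^4 - 7*d^3 - 209*d^2 - 474*d - 280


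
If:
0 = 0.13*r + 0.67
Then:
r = -5.15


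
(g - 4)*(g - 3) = g^2 - 7*g + 12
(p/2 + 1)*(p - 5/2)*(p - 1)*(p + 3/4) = p^4/2 - 3*p^3/8 - 45*p^2/16 + 13*p/16 + 15/8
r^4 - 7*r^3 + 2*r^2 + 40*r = r*(r - 5)*(r - 4)*(r + 2)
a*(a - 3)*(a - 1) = a^3 - 4*a^2 + 3*a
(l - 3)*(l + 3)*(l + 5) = l^3 + 5*l^2 - 9*l - 45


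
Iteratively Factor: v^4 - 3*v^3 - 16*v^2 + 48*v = (v)*(v^3 - 3*v^2 - 16*v + 48) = v*(v + 4)*(v^2 - 7*v + 12) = v*(v - 3)*(v + 4)*(v - 4)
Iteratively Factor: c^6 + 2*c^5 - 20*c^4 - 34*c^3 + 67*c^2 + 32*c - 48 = (c + 3)*(c^5 - c^4 - 17*c^3 + 17*c^2 + 16*c - 16) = (c - 1)*(c + 3)*(c^4 - 17*c^2 + 16) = (c - 1)^2*(c + 3)*(c^3 + c^2 - 16*c - 16) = (c - 1)^2*(c + 3)*(c + 4)*(c^2 - 3*c - 4) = (c - 4)*(c - 1)^2*(c + 3)*(c + 4)*(c + 1)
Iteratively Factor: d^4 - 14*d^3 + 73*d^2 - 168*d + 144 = (d - 4)*(d^3 - 10*d^2 + 33*d - 36) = (d - 4)^2*(d^2 - 6*d + 9) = (d - 4)^2*(d - 3)*(d - 3)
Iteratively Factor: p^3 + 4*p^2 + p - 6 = (p + 3)*(p^2 + p - 2) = (p + 2)*(p + 3)*(p - 1)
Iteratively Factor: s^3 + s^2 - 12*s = (s - 3)*(s^2 + 4*s) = s*(s - 3)*(s + 4)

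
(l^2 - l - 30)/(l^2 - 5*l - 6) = (l + 5)/(l + 1)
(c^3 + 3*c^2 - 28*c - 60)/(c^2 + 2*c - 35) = (c^2 + 8*c + 12)/(c + 7)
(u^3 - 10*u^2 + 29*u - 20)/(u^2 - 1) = (u^2 - 9*u + 20)/(u + 1)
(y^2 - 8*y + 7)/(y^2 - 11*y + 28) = (y - 1)/(y - 4)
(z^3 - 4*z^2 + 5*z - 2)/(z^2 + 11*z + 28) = (z^3 - 4*z^2 + 5*z - 2)/(z^2 + 11*z + 28)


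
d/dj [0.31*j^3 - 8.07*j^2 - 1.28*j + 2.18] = 0.93*j^2 - 16.14*j - 1.28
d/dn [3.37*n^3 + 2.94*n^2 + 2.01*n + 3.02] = 10.11*n^2 + 5.88*n + 2.01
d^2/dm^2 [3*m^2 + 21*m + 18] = 6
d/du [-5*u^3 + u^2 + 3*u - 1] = -15*u^2 + 2*u + 3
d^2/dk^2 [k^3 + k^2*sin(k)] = -k^2*sin(k) + 4*k*cos(k) + 6*k + 2*sin(k)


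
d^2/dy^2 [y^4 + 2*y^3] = 12*y*(y + 1)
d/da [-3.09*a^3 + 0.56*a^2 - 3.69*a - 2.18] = -9.27*a^2 + 1.12*a - 3.69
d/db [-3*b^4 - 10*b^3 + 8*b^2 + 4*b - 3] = -12*b^3 - 30*b^2 + 16*b + 4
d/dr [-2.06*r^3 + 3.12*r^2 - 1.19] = r*(6.24 - 6.18*r)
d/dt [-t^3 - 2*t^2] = t*(-3*t - 4)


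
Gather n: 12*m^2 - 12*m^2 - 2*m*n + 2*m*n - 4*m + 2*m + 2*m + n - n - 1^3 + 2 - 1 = 0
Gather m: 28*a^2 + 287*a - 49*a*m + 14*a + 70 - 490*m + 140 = 28*a^2 + 301*a + m*(-49*a - 490) + 210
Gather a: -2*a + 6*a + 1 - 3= 4*a - 2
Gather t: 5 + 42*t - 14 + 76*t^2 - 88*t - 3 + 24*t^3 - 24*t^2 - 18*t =24*t^3 + 52*t^2 - 64*t - 12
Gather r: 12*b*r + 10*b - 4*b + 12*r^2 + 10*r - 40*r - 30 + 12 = 6*b + 12*r^2 + r*(12*b - 30) - 18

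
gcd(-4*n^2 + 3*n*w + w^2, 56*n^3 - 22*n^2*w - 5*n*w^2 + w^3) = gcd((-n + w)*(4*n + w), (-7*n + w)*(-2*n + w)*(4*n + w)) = 4*n + w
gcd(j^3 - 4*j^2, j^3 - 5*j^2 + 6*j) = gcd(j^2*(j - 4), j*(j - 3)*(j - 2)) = j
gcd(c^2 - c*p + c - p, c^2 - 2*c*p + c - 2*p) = c + 1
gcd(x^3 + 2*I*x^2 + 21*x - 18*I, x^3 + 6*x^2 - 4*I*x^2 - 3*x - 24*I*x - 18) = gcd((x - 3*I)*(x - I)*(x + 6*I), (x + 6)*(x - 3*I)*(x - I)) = x^2 - 4*I*x - 3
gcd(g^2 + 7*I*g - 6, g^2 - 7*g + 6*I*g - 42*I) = g + 6*I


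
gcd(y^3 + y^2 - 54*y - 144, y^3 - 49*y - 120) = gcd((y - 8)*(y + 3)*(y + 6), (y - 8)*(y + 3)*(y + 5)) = y^2 - 5*y - 24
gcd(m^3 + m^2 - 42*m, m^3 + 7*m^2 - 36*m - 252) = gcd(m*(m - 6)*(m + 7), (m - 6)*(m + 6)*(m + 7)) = m^2 + m - 42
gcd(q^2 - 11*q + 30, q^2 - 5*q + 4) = 1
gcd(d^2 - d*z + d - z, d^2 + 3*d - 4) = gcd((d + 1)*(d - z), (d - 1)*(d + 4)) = 1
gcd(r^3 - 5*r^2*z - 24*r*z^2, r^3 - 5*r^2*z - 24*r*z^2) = -r^3 + 5*r^2*z + 24*r*z^2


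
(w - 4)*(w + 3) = w^2 - w - 12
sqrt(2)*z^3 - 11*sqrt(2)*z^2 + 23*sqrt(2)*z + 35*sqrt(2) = (z - 7)*(z - 5)*(sqrt(2)*z + sqrt(2))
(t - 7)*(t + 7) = t^2 - 49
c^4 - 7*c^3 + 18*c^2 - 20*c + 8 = (c - 2)^3*(c - 1)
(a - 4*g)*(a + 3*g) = a^2 - a*g - 12*g^2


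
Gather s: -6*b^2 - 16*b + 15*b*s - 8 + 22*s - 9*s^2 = -6*b^2 - 16*b - 9*s^2 + s*(15*b + 22) - 8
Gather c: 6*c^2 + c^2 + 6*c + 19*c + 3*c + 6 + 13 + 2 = 7*c^2 + 28*c + 21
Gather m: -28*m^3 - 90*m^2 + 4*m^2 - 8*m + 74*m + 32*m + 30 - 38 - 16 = -28*m^3 - 86*m^2 + 98*m - 24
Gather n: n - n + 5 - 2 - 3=0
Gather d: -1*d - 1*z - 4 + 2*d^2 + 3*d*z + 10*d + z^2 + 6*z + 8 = 2*d^2 + d*(3*z + 9) + z^2 + 5*z + 4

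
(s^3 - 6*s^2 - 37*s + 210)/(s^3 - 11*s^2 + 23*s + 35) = (s + 6)/(s + 1)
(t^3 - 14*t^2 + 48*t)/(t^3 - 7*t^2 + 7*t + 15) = t*(t^2 - 14*t + 48)/(t^3 - 7*t^2 + 7*t + 15)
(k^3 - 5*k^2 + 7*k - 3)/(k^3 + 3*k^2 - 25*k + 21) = (k - 1)/(k + 7)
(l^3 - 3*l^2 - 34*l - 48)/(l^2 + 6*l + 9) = (l^2 - 6*l - 16)/(l + 3)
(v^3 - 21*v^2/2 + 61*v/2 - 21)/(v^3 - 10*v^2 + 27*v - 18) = (v - 7/2)/(v - 3)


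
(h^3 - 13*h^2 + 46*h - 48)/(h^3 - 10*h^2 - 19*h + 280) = (h^2 - 5*h + 6)/(h^2 - 2*h - 35)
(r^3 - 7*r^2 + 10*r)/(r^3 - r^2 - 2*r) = (r - 5)/(r + 1)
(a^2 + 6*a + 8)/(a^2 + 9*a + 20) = (a + 2)/(a + 5)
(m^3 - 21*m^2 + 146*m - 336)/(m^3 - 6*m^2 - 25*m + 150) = (m^2 - 15*m + 56)/(m^2 - 25)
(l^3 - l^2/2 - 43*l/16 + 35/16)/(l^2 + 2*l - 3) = (l^2 + l/2 - 35/16)/(l + 3)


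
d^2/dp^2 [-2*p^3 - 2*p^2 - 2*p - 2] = -12*p - 4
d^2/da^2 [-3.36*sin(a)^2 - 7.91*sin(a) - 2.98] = 7.91*sin(a) - 6.72*cos(2*a)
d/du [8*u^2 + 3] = 16*u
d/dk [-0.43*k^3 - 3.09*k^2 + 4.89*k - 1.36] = -1.29*k^2 - 6.18*k + 4.89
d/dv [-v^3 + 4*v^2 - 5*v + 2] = -3*v^2 + 8*v - 5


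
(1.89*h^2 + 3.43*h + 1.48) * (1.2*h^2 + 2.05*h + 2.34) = 2.268*h^4 + 7.9905*h^3 + 13.2301*h^2 + 11.0602*h + 3.4632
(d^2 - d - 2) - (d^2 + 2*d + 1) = -3*d - 3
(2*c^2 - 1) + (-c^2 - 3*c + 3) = c^2 - 3*c + 2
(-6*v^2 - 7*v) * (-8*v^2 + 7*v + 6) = 48*v^4 + 14*v^3 - 85*v^2 - 42*v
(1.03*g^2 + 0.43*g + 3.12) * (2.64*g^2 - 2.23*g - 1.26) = 2.7192*g^4 - 1.1617*g^3 + 5.9801*g^2 - 7.4994*g - 3.9312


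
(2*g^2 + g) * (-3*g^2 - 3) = -6*g^4 - 3*g^3 - 6*g^2 - 3*g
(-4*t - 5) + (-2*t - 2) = -6*t - 7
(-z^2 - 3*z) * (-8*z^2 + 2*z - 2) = 8*z^4 + 22*z^3 - 4*z^2 + 6*z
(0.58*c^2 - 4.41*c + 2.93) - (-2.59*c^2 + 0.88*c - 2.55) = 3.17*c^2 - 5.29*c + 5.48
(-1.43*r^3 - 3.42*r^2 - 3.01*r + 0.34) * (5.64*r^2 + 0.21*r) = -8.0652*r^5 - 19.5891*r^4 - 17.6946*r^3 + 1.2855*r^2 + 0.0714*r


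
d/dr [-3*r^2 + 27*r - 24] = 27 - 6*r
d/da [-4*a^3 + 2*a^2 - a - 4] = -12*a^2 + 4*a - 1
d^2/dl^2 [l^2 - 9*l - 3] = 2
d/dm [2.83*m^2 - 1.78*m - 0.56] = 5.66*m - 1.78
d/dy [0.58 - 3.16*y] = -3.16000000000000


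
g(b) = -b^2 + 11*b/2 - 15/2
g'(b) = 11/2 - 2*b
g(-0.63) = -11.36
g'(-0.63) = 6.76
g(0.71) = -4.10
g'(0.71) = 4.08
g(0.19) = -6.49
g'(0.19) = 5.12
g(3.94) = -1.35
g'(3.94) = -2.38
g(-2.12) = -23.65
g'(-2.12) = 9.74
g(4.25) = -2.19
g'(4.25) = -3.00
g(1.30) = -2.04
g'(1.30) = 2.90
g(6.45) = -13.63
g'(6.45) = -7.40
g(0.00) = -7.50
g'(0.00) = 5.50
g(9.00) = -39.00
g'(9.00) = -12.50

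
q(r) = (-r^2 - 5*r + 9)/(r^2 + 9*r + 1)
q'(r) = (-2*r - 9)*(-r^2 - 5*r + 9)/(r^2 + 9*r + 1)^2 + (-2*r - 5)/(r^2 + 9*r + 1)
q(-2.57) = -0.98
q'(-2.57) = -0.25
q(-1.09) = -1.74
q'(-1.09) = -1.19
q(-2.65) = -0.96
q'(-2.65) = -0.24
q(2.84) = -0.38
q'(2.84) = -0.15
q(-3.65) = -0.75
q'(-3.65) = -0.19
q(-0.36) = -5.06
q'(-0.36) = -17.81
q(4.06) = -0.51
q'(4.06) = -0.08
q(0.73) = 0.59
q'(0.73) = -1.56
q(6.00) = -0.63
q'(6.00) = -0.04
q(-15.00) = -1.55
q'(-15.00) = -0.08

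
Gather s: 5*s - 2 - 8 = 5*s - 10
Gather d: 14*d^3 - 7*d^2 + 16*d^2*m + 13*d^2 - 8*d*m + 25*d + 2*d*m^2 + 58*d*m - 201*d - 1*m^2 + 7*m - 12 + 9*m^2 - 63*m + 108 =14*d^3 + d^2*(16*m + 6) + d*(2*m^2 + 50*m - 176) + 8*m^2 - 56*m + 96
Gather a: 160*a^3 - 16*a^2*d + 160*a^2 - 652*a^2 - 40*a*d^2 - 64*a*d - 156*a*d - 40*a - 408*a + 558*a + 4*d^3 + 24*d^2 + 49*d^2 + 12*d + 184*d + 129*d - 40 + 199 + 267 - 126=160*a^3 + a^2*(-16*d - 492) + a*(-40*d^2 - 220*d + 110) + 4*d^3 + 73*d^2 + 325*d + 300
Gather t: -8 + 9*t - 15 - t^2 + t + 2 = -t^2 + 10*t - 21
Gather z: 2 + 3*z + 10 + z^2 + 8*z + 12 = z^2 + 11*z + 24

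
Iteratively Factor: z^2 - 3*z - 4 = (z + 1)*(z - 4)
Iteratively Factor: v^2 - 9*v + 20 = (v - 5)*(v - 4)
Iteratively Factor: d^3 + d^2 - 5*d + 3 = (d - 1)*(d^2 + 2*d - 3) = (d - 1)^2*(d + 3)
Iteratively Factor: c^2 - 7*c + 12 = (c - 3)*(c - 4)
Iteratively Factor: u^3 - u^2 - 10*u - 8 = (u + 1)*(u^2 - 2*u - 8) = (u - 4)*(u + 1)*(u + 2)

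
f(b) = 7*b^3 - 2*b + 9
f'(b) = 21*b^2 - 2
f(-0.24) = 9.38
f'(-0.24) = -0.79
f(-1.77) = -26.28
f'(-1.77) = 63.79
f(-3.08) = -189.37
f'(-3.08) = 197.21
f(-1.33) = -4.81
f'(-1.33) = 35.15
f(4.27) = 545.44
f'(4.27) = 380.89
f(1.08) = 15.66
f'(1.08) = 22.49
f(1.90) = 53.21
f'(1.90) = 73.81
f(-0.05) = 9.10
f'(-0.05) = -1.95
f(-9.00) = -5076.00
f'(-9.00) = 1699.00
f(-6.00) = -1491.00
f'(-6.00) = 754.00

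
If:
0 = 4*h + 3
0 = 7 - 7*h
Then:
No Solution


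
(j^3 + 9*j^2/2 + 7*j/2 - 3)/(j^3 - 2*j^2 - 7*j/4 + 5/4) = 2*(j^2 + 5*j + 6)/(2*j^2 - 3*j - 5)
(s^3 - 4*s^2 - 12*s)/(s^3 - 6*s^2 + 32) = s*(s - 6)/(s^2 - 8*s + 16)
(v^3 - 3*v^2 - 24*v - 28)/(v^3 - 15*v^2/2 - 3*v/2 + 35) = 2*(v + 2)/(2*v - 5)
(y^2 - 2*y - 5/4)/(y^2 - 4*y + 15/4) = (2*y + 1)/(2*y - 3)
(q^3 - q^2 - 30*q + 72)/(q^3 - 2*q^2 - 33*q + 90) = (q - 4)/(q - 5)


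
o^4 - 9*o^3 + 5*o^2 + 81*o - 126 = (o - 7)*(o - 3)*(o - 2)*(o + 3)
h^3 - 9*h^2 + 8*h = h*(h - 8)*(h - 1)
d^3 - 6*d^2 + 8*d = d*(d - 4)*(d - 2)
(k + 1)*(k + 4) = k^2 + 5*k + 4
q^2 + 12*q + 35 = (q + 5)*(q + 7)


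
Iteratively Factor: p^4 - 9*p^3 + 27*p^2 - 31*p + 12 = (p - 1)*(p^3 - 8*p^2 + 19*p - 12) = (p - 3)*(p - 1)*(p^2 - 5*p + 4) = (p - 4)*(p - 3)*(p - 1)*(p - 1)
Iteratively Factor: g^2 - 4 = (g + 2)*(g - 2)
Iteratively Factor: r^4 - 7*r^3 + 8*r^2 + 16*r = (r)*(r^3 - 7*r^2 + 8*r + 16) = r*(r - 4)*(r^2 - 3*r - 4) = r*(r - 4)*(r + 1)*(r - 4)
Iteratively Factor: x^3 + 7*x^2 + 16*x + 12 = (x + 2)*(x^2 + 5*x + 6) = (x + 2)*(x + 3)*(x + 2)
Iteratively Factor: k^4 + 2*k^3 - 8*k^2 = (k)*(k^3 + 2*k^2 - 8*k) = k*(k + 4)*(k^2 - 2*k) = k*(k - 2)*(k + 4)*(k)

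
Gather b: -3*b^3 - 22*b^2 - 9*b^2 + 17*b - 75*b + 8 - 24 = -3*b^3 - 31*b^2 - 58*b - 16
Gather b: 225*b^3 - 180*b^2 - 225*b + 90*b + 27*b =225*b^3 - 180*b^2 - 108*b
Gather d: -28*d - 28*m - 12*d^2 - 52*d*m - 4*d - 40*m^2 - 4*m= -12*d^2 + d*(-52*m - 32) - 40*m^2 - 32*m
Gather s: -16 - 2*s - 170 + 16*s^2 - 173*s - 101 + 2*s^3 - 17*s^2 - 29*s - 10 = 2*s^3 - s^2 - 204*s - 297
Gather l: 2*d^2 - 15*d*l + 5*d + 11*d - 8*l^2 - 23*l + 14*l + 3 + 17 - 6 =2*d^2 + 16*d - 8*l^2 + l*(-15*d - 9) + 14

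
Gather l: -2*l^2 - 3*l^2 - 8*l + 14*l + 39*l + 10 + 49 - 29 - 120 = -5*l^2 + 45*l - 90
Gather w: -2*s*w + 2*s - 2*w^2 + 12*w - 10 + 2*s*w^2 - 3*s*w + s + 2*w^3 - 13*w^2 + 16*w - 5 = 3*s + 2*w^3 + w^2*(2*s - 15) + w*(28 - 5*s) - 15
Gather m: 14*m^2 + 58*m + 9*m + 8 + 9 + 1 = 14*m^2 + 67*m + 18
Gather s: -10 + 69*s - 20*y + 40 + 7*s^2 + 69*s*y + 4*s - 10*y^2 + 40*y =7*s^2 + s*(69*y + 73) - 10*y^2 + 20*y + 30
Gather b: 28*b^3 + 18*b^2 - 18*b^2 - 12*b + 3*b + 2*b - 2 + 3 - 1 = 28*b^3 - 7*b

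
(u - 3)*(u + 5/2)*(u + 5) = u^3 + 9*u^2/2 - 10*u - 75/2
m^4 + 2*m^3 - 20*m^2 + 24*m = m*(m - 2)^2*(m + 6)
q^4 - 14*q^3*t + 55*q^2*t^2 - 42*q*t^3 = q*(q - 7*t)*(q - 6*t)*(q - t)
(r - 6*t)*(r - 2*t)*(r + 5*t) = r^3 - 3*r^2*t - 28*r*t^2 + 60*t^3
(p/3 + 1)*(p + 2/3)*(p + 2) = p^3/3 + 17*p^2/9 + 28*p/9 + 4/3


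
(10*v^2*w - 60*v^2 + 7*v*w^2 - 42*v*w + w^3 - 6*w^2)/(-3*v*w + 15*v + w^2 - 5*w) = (-10*v^2*w + 60*v^2 - 7*v*w^2 + 42*v*w - w^3 + 6*w^2)/(3*v*w - 15*v - w^2 + 5*w)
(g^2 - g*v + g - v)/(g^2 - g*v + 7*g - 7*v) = (g + 1)/(g + 7)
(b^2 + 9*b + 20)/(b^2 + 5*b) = (b + 4)/b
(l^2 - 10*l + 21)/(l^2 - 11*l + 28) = (l - 3)/(l - 4)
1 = 1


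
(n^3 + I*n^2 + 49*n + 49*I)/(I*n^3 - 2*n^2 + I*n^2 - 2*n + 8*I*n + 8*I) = (-I*n^3 + n^2 - 49*I*n + 49)/(n^3 + n^2*(1 + 2*I) + 2*n*(4 + I) + 8)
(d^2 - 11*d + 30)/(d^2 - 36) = (d - 5)/(d + 6)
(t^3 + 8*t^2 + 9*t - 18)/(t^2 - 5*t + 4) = (t^2 + 9*t + 18)/(t - 4)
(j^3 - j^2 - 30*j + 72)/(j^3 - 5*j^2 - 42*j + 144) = (j - 4)/(j - 8)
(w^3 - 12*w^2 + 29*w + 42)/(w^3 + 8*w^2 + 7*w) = (w^2 - 13*w + 42)/(w*(w + 7))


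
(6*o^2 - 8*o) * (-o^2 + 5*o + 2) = -6*o^4 + 38*o^3 - 28*o^2 - 16*o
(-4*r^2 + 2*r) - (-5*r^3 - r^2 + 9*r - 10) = 5*r^3 - 3*r^2 - 7*r + 10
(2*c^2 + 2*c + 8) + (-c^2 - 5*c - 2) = c^2 - 3*c + 6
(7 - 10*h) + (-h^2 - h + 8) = -h^2 - 11*h + 15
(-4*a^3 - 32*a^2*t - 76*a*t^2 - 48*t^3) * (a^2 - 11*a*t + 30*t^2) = -4*a^5 + 12*a^4*t + 156*a^3*t^2 - 172*a^2*t^3 - 1752*a*t^4 - 1440*t^5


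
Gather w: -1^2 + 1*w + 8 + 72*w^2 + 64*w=72*w^2 + 65*w + 7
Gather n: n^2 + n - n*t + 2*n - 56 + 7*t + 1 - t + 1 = n^2 + n*(3 - t) + 6*t - 54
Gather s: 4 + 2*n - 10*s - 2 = 2*n - 10*s + 2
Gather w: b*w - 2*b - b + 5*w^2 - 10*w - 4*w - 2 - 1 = -3*b + 5*w^2 + w*(b - 14) - 3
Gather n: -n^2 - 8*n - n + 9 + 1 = -n^2 - 9*n + 10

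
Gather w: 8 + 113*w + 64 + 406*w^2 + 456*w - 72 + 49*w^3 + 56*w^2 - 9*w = 49*w^3 + 462*w^2 + 560*w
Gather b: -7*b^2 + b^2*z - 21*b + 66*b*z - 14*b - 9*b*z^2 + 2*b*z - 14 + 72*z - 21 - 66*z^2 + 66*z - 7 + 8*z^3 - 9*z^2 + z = b^2*(z - 7) + b*(-9*z^2 + 68*z - 35) + 8*z^3 - 75*z^2 + 139*z - 42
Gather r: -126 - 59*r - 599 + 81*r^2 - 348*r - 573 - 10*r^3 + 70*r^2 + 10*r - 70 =-10*r^3 + 151*r^2 - 397*r - 1368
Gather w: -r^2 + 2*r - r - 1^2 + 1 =-r^2 + r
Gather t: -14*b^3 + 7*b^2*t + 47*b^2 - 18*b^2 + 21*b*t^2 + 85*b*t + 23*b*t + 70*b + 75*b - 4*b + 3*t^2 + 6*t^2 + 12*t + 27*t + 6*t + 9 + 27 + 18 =-14*b^3 + 29*b^2 + 141*b + t^2*(21*b + 9) + t*(7*b^2 + 108*b + 45) + 54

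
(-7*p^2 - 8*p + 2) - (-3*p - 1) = -7*p^2 - 5*p + 3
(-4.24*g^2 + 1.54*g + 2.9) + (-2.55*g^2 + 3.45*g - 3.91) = -6.79*g^2 + 4.99*g - 1.01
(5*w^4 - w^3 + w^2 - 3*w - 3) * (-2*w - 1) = -10*w^5 - 3*w^4 - w^3 + 5*w^2 + 9*w + 3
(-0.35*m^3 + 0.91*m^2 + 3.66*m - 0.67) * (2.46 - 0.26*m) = 0.091*m^4 - 1.0976*m^3 + 1.287*m^2 + 9.1778*m - 1.6482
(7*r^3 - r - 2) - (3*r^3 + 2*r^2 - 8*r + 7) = 4*r^3 - 2*r^2 + 7*r - 9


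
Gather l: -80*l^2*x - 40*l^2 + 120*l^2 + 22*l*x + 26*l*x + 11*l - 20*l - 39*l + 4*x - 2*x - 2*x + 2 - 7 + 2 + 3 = l^2*(80 - 80*x) + l*(48*x - 48)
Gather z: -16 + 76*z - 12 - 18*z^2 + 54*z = -18*z^2 + 130*z - 28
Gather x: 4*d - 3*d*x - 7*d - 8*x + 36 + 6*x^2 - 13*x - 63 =-3*d + 6*x^2 + x*(-3*d - 21) - 27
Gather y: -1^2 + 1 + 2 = 2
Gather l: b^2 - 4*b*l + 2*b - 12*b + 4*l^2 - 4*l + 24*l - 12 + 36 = b^2 - 10*b + 4*l^2 + l*(20 - 4*b) + 24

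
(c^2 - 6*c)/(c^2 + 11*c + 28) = c*(c - 6)/(c^2 + 11*c + 28)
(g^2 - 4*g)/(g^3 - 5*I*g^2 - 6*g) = (4 - g)/(-g^2 + 5*I*g + 6)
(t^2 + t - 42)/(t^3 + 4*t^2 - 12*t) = (t^2 + t - 42)/(t*(t^2 + 4*t - 12))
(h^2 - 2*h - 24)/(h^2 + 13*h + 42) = (h^2 - 2*h - 24)/(h^2 + 13*h + 42)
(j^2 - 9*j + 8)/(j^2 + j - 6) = (j^2 - 9*j + 8)/(j^2 + j - 6)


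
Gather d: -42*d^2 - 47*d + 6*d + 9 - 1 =-42*d^2 - 41*d + 8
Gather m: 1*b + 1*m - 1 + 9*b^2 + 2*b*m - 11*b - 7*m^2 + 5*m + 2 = 9*b^2 - 10*b - 7*m^2 + m*(2*b + 6) + 1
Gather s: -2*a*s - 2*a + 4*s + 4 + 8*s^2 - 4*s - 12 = -2*a*s - 2*a + 8*s^2 - 8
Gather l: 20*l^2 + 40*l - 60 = 20*l^2 + 40*l - 60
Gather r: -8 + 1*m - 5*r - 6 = m - 5*r - 14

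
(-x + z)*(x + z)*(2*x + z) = -2*x^3 - x^2*z + 2*x*z^2 + z^3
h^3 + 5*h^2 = h^2*(h + 5)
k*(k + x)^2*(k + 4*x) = k^4 + 6*k^3*x + 9*k^2*x^2 + 4*k*x^3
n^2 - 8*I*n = n*(n - 8*I)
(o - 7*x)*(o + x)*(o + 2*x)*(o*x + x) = o^4*x - 4*o^3*x^2 + o^3*x - 19*o^2*x^3 - 4*o^2*x^2 - 14*o*x^4 - 19*o*x^3 - 14*x^4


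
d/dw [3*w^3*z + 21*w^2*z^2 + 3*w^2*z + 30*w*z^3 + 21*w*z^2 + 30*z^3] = 3*z*(3*w^2 + 14*w*z + 2*w + 10*z^2 + 7*z)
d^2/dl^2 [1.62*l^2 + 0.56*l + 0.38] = 3.24000000000000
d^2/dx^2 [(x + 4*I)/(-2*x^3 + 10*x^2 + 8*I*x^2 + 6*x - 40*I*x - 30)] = (-(x + 4*I)*(-3*x^2 + 10*x + 8*I*x + 3 - 20*I)^2 + (3*x^2 - 10*x - 8*I*x - (x + 4*I)*(-3*x + 5 + 4*I) - 3 + 20*I)*(x^3 - 5*x^2 - 4*I*x^2 - 3*x + 20*I*x + 15))/(x^3 - 5*x^2 - 4*I*x^2 - 3*x + 20*I*x + 15)^3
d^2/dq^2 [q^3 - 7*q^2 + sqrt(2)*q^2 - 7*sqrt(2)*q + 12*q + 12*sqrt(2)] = 6*q - 14 + 2*sqrt(2)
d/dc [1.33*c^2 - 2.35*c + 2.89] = 2.66*c - 2.35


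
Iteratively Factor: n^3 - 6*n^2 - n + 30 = (n - 5)*(n^2 - n - 6) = (n - 5)*(n + 2)*(n - 3)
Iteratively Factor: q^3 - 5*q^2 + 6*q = (q - 3)*(q^2 - 2*q) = (q - 3)*(q - 2)*(q)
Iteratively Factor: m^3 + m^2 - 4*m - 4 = (m + 2)*(m^2 - m - 2) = (m - 2)*(m + 2)*(m + 1)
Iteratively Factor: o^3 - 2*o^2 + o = (o - 1)*(o^2 - o) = o*(o - 1)*(o - 1)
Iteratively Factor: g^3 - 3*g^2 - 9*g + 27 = (g - 3)*(g^2 - 9) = (g - 3)*(g + 3)*(g - 3)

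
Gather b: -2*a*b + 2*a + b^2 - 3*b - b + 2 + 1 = 2*a + b^2 + b*(-2*a - 4) + 3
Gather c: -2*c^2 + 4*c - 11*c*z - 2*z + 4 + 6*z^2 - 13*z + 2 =-2*c^2 + c*(4 - 11*z) + 6*z^2 - 15*z + 6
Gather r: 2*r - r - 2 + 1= r - 1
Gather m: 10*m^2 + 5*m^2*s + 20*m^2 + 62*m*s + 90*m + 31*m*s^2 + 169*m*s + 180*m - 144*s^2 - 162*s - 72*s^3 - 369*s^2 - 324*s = m^2*(5*s + 30) + m*(31*s^2 + 231*s + 270) - 72*s^3 - 513*s^2 - 486*s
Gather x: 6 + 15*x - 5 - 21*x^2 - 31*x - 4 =-21*x^2 - 16*x - 3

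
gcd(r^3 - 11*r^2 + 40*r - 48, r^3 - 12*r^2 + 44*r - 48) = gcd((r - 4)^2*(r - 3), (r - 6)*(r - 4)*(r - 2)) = r - 4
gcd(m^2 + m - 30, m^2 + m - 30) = m^2 + m - 30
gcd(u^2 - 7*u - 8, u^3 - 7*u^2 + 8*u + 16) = u + 1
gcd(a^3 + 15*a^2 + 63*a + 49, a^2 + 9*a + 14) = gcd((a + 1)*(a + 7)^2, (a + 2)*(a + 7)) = a + 7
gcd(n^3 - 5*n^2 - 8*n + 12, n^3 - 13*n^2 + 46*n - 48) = 1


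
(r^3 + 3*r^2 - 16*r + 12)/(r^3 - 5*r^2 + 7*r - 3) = (r^2 + 4*r - 12)/(r^2 - 4*r + 3)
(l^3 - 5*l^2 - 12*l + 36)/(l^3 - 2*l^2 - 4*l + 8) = (l^2 - 3*l - 18)/(l^2 - 4)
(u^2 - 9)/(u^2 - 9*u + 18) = (u + 3)/(u - 6)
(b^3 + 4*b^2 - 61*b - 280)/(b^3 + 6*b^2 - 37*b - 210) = (b - 8)/(b - 6)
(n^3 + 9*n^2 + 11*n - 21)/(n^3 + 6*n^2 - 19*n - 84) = (n - 1)/(n - 4)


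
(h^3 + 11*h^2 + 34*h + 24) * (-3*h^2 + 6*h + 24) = -3*h^5 - 27*h^4 - 12*h^3 + 396*h^2 + 960*h + 576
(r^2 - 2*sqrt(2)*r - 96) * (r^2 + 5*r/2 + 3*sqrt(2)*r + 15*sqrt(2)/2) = r^4 + sqrt(2)*r^3 + 5*r^3/2 - 108*r^2 + 5*sqrt(2)*r^2/2 - 288*sqrt(2)*r - 270*r - 720*sqrt(2)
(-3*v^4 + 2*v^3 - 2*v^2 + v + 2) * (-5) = 15*v^4 - 10*v^3 + 10*v^2 - 5*v - 10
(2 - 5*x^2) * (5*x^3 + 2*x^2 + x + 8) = -25*x^5 - 10*x^4 + 5*x^3 - 36*x^2 + 2*x + 16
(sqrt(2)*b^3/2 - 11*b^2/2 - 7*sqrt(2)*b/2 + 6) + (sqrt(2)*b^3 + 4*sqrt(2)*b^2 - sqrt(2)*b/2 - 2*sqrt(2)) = 3*sqrt(2)*b^3/2 - 11*b^2/2 + 4*sqrt(2)*b^2 - 4*sqrt(2)*b - 2*sqrt(2) + 6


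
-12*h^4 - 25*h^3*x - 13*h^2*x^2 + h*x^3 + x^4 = (-4*h + x)*(h + x)^2*(3*h + x)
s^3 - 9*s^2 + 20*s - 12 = (s - 6)*(s - 2)*(s - 1)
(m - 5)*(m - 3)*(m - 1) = m^3 - 9*m^2 + 23*m - 15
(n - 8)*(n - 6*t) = n^2 - 6*n*t - 8*n + 48*t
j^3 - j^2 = j^2*(j - 1)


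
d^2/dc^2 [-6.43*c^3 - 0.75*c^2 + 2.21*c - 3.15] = -38.58*c - 1.5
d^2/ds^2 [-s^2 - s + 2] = -2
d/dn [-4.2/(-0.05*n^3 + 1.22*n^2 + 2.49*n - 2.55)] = (-0.63*n^2 + 10.248*n + 10.458)/(0.05*n^3 - 1.22*n^2 - 2.49*n + 2.55)^2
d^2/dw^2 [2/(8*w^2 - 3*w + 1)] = 4*(-64*w^2 + 24*w + (16*w - 3)^2 - 8)/(8*w^2 - 3*w + 1)^3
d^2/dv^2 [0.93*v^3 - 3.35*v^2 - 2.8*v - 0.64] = 5.58*v - 6.7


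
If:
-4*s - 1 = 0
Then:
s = -1/4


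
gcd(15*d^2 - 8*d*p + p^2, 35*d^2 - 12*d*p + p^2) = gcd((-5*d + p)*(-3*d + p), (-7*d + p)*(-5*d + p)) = -5*d + p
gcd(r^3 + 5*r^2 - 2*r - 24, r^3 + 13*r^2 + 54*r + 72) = r^2 + 7*r + 12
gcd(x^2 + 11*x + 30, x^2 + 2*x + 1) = 1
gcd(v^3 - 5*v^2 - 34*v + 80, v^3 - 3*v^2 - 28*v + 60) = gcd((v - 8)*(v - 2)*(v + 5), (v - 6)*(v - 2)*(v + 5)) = v^2 + 3*v - 10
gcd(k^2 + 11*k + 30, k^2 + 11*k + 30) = k^2 + 11*k + 30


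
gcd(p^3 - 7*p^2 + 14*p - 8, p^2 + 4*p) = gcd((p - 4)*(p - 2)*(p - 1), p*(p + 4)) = 1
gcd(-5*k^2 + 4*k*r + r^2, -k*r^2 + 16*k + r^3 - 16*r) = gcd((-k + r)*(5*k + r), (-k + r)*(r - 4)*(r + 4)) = -k + r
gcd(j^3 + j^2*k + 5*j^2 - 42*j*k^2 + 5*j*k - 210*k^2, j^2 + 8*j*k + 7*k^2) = j + 7*k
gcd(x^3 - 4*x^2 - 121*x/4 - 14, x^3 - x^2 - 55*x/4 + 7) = x + 7/2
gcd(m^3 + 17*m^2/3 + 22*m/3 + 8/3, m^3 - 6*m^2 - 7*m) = m + 1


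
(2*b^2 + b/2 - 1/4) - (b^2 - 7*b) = b^2 + 15*b/2 - 1/4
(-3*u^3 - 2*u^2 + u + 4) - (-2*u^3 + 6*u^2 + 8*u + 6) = -u^3 - 8*u^2 - 7*u - 2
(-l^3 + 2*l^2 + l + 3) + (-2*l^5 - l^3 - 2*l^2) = -2*l^5 - 2*l^3 + l + 3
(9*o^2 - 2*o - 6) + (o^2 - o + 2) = 10*o^2 - 3*o - 4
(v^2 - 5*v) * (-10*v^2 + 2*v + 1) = -10*v^4 + 52*v^3 - 9*v^2 - 5*v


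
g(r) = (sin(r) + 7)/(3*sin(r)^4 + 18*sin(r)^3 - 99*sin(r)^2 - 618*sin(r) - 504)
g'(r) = (sin(r) + 7)*(-12*sin(r)^3*cos(r) - 54*sin(r)^2*cos(r) + 198*sin(r)*cos(r) + 618*cos(r))/(3*sin(r)^4 + 18*sin(r)^3 - 99*sin(r)^2 - 618*sin(r) - 504)^2 + cos(r)/(3*sin(r)^4 + 18*sin(r)^3 - 99*sin(r)^2 - 618*sin(r) - 504) = (-3*sin(r)^2 + 2*sin(r) + 26)*cos(r)/(3*(sin(r) - 6)^2*(sin(r) + 1)^2*(sin(r) + 4)^2)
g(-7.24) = -0.08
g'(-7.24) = 0.27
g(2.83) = -0.01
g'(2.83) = -0.01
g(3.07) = -0.01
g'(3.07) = -0.01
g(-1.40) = -1.09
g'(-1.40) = 12.74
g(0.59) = -0.01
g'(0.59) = 0.00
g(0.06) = -0.01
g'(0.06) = 0.01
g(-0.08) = -0.02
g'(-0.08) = 0.02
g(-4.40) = -0.01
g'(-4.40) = -0.00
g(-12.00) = -0.00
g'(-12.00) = 0.01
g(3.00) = -0.01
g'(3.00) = -0.01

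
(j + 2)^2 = j^2 + 4*j + 4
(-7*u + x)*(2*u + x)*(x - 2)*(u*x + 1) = -14*u^3*x^2 + 28*u^3*x - 5*u^2*x^3 + 10*u^2*x^2 - 14*u^2*x + 28*u^2 + u*x^4 - 2*u*x^3 - 5*u*x^2 + 10*u*x + x^3 - 2*x^2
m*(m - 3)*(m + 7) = m^3 + 4*m^2 - 21*m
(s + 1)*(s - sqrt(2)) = s^2 - sqrt(2)*s + s - sqrt(2)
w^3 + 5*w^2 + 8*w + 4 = (w + 1)*(w + 2)^2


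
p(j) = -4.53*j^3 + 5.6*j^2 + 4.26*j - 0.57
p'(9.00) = -995.73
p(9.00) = -2811.00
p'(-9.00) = -1197.33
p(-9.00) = 3717.06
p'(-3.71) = -224.35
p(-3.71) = 292.03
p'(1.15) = -0.83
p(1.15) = 4.85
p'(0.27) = 6.29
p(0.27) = 0.90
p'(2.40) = -47.14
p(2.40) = -20.71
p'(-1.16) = -27.02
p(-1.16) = 9.09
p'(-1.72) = -55.21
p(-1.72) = 31.72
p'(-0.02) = 4.03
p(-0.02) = -0.65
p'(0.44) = 6.56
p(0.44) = 2.00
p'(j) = -13.59*j^2 + 11.2*j + 4.26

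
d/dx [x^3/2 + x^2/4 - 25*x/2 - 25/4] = 3*x^2/2 + x/2 - 25/2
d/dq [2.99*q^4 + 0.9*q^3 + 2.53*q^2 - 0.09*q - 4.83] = 11.96*q^3 + 2.7*q^2 + 5.06*q - 0.09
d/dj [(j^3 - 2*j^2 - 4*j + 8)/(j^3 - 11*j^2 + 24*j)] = (-9*j^4 + 56*j^3 - 116*j^2 + 176*j - 192)/(j^2*(j^4 - 22*j^3 + 169*j^2 - 528*j + 576))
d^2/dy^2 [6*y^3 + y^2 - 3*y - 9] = 36*y + 2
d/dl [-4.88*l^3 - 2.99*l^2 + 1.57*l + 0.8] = -14.64*l^2 - 5.98*l + 1.57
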